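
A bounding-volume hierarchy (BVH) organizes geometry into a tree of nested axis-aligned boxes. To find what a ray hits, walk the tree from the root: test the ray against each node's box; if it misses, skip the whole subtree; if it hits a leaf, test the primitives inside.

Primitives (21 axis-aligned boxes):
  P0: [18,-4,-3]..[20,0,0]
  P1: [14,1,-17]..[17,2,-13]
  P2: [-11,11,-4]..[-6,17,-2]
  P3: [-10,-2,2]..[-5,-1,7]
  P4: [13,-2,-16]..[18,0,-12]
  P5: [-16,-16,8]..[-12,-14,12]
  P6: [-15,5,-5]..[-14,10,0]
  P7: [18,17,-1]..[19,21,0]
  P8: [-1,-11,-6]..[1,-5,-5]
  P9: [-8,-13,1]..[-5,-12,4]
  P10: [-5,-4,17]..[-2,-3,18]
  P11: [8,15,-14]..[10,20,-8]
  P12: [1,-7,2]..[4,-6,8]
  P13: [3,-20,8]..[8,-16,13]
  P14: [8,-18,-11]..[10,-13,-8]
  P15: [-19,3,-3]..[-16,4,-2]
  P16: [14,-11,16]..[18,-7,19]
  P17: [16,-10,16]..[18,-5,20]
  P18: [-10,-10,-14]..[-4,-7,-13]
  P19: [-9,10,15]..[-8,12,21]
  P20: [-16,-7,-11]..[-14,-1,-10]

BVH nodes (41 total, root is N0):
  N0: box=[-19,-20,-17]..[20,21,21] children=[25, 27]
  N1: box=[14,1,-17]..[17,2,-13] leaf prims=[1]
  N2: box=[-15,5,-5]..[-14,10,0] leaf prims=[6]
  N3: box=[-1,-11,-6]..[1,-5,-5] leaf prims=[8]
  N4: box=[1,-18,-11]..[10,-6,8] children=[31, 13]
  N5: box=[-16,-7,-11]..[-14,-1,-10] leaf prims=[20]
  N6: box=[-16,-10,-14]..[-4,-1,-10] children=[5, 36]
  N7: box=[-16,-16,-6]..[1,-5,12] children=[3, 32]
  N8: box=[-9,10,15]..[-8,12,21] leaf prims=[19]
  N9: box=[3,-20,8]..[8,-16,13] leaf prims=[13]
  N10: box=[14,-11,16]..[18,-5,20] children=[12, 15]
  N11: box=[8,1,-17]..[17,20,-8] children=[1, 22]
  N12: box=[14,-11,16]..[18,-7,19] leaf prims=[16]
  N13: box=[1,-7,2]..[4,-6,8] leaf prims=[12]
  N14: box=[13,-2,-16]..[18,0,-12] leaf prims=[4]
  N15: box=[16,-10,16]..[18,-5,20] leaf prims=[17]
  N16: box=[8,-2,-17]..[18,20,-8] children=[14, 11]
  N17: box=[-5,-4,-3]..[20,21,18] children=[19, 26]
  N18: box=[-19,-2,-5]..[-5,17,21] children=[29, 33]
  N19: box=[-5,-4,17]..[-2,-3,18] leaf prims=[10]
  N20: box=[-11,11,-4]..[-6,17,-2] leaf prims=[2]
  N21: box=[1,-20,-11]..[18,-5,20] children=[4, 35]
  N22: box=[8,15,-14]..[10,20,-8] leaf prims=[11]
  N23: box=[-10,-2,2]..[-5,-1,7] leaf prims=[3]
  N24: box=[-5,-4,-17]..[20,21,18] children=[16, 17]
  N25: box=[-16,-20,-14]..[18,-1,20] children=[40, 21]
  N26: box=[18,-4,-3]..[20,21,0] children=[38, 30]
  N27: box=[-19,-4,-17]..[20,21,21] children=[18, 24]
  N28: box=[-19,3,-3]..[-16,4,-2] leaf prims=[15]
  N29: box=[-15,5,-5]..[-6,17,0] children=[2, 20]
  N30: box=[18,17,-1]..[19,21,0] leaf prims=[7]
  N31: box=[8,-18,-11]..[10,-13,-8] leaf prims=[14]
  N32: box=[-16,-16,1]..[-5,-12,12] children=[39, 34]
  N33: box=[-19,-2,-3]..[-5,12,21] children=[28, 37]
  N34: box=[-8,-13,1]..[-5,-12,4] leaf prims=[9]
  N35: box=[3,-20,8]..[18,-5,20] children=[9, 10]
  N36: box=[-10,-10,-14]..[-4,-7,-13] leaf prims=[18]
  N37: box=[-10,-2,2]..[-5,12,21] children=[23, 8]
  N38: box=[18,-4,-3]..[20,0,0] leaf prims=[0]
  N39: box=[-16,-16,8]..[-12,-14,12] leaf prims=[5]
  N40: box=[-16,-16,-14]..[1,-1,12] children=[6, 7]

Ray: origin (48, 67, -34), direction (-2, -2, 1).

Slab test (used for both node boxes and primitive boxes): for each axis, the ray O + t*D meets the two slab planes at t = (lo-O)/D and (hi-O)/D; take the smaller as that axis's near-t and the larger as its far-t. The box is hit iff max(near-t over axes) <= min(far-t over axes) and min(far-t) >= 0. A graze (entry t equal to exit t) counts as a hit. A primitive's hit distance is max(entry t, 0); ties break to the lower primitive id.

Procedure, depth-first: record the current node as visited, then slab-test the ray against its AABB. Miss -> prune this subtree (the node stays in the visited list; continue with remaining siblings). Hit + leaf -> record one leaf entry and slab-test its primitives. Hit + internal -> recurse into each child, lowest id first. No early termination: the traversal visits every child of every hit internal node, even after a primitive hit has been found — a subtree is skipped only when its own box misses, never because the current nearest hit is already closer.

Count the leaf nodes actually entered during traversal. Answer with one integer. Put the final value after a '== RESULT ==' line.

Traverse from the root:
N0 x:[14,67/2] y:[23,87/2] z:[17,55] -> hit [23,67/2], descend [25, 27]
  N25 x:[15,32] y:[34,87/2] z:[20,54] -> miss, prune
  N27 x:[14,67/2] y:[23,71/2] z:[17,55] -> hit [23,67/2], descend [18, 24]
    N18 x:[53/2,67/2] y:[25,69/2] z:[29,55] -> hit [29,67/2], descend [29, 33]
      N29 x:[27,63/2] y:[25,31] z:[29,34] -> hit [29,31], descend [2, 20]
        N2 x:[31,63/2] y:[57/2,31] z:[29,34] -> hit [31,31] leaf, test {P6@t=31}
        N20 x:[27,59/2] y:[25,28] z:[30,32] -> miss, prune
      N33 x:[53/2,67/2] y:[55/2,69/2] z:[31,55] -> hit [31,67/2], descend [28, 37]
        N28 x:[32,67/2] y:[63/2,32] z:[31,32] -> hit [32,32] leaf, test {P15@t=32}
        N37 x:[53/2,29] y:[55/2,69/2] z:[36,55] -> miss, prune
    N24 x:[14,53/2] y:[23,71/2] z:[17,52] -> hit [23,53/2], descend [16, 17]
      N16 x:[15,20] y:[47/2,69/2] z:[17,26] -> miss, prune
      N17 x:[14,53/2] y:[23,71/2] z:[31,52] -> miss, prune

13 AABB tests over nodes [0, 25, 27, 18, 29, 2, 20, 33, 28, 37, 24, 16, 17]; 2 leaves entered; closest P6.

== RESULT ==
2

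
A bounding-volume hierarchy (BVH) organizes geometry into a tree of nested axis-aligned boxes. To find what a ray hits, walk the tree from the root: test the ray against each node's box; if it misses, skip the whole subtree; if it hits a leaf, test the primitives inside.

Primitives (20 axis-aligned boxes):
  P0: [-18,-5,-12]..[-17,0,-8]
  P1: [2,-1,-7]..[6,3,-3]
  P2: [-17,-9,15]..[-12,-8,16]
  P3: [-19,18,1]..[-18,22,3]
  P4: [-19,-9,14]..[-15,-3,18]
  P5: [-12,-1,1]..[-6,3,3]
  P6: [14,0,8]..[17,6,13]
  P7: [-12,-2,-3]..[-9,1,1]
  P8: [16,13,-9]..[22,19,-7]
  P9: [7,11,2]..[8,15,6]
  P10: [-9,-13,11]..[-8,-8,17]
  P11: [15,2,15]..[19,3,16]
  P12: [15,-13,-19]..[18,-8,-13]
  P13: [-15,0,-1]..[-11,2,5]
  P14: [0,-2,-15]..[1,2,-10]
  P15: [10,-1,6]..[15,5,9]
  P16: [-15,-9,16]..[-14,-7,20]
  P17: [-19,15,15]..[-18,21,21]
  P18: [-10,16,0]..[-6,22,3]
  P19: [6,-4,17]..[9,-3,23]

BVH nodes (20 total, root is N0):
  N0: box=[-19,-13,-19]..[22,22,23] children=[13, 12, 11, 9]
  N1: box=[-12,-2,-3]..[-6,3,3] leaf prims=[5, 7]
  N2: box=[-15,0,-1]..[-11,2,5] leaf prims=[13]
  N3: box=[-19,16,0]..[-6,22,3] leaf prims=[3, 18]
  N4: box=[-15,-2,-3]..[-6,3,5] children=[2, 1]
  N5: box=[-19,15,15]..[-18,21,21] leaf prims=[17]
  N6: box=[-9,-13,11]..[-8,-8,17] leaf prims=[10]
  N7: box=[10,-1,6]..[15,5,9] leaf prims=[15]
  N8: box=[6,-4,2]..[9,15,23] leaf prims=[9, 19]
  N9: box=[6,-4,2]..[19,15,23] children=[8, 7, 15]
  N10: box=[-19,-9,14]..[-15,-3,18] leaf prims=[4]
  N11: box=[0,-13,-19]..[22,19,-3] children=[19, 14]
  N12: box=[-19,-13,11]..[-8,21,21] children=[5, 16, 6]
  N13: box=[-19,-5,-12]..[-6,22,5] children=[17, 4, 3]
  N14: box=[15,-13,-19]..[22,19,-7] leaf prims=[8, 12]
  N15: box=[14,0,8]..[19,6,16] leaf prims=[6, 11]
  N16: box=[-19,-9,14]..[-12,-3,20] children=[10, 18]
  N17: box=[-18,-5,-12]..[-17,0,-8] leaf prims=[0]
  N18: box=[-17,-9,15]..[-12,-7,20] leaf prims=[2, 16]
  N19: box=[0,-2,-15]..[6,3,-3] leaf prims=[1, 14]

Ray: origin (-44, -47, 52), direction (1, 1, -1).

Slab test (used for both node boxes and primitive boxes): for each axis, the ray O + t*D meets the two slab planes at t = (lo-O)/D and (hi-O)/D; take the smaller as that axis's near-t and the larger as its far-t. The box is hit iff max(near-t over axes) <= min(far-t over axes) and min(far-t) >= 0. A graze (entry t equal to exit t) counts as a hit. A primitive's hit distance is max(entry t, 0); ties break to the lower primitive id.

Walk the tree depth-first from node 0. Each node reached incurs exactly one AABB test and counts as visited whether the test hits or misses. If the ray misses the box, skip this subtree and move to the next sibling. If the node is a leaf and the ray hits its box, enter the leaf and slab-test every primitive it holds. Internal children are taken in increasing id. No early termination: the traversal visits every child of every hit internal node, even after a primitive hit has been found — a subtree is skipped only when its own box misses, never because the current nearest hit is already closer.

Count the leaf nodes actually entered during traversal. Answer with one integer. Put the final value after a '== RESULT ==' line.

Trace the traversal:
N0 x:[25,66] y:[34,69] z:[29,71] -> hit [34,66], descend [9, 11, 12, 13]
  N9 x:[50,63] y:[43,62] z:[29,50] -> hit [50,50], descend [7, 8, 15]
    N7 x:[54,59] y:[46,52] z:[43,46] -> miss, prune
    N8 x:[50,53] y:[43,62] z:[29,50] -> hit [50,50] leaf, test {P9(miss), P19(miss)}
    N15 x:[58,63] y:[47,53] z:[36,44] -> miss, prune
  N11 x:[44,66] y:[34,66] z:[55,71] -> hit [55,66], descend [14, 19]
    N14 x:[59,66] y:[34,66] z:[59,71] -> hit [59,66] leaf, test {P8@t=60, P12(miss)}
    N19 x:[44,50] y:[45,50] z:[55,67] -> miss, prune
  N12 x:[25,36] y:[34,68] z:[31,41] -> hit [34,36], descend [5, 6, 16]
    N5 x:[25,26] y:[62,68] z:[31,37] -> miss, prune
    N6 x:[35,36] y:[34,39] z:[35,41] -> hit [35,36] leaf, test {P10@t=35}
    N16 x:[25,32] y:[38,44] z:[32,38] -> miss, prune
  N13 x:[25,38] y:[42,69] z:[47,64] -> miss, prune

13 AABB tests over nodes [0, 9, 7, 8, 15, 11, 14, 19, 12, 5, 6, 16, 13]; 3 leaves entered; closest P10.

== RESULT ==
3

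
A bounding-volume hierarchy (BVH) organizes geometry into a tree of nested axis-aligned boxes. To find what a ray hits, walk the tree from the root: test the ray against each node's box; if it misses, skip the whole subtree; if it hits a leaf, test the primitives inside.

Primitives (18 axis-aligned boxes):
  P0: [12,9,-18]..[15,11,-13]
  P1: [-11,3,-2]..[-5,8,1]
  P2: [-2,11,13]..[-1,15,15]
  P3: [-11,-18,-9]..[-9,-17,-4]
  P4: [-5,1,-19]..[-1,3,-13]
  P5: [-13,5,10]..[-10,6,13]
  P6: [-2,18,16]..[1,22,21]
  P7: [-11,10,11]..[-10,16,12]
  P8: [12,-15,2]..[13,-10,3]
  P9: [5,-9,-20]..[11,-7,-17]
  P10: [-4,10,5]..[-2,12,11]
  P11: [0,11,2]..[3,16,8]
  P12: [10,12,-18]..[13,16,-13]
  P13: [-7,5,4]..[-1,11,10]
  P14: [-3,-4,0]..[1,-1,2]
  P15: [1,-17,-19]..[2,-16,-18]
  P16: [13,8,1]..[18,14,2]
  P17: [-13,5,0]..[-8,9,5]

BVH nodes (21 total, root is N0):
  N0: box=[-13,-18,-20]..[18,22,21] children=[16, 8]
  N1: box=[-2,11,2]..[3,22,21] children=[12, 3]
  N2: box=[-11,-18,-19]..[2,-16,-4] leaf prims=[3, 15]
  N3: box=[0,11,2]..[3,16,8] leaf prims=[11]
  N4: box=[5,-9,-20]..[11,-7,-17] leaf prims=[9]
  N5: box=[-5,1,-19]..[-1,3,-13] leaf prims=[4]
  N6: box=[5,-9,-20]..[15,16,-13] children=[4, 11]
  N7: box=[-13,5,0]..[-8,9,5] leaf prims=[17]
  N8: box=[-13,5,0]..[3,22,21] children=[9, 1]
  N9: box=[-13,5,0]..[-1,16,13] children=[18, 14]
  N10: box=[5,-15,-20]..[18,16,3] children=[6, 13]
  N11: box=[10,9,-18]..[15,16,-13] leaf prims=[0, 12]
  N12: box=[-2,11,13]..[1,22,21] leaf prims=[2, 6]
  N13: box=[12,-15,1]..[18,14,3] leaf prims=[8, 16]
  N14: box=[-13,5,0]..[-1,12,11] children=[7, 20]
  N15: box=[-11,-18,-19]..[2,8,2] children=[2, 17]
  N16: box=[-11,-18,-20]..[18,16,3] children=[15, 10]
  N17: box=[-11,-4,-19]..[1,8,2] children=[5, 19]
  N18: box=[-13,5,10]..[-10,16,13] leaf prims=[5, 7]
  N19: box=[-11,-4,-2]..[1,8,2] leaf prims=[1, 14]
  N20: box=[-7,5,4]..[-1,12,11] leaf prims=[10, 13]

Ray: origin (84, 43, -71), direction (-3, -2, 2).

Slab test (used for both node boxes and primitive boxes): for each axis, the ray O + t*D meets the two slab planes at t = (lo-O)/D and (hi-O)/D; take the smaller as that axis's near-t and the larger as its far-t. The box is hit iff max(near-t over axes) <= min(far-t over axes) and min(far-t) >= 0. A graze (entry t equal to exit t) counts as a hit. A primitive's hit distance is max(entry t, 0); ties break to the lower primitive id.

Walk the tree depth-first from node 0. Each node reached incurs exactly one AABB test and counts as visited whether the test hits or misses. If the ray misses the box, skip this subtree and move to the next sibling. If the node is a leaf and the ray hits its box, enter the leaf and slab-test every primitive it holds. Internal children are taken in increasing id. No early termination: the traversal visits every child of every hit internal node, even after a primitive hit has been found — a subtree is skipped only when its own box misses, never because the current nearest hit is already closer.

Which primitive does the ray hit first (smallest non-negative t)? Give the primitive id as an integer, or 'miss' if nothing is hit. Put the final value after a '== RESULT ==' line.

Trace the traversal:
N0 x:[22,97/3] y:[21/2,61/2] z:[51/2,46] -> hit [51/2,61/2], descend [8, 16]
  N8 x:[27,97/3] y:[21/2,19] z:[71/2,46] -> miss, prune
  N16 x:[22,95/3] y:[27/2,61/2] z:[51/2,37] -> hit [51/2,61/2], descend [10, 15]
    N10 x:[22,79/3] y:[27/2,29] z:[51/2,37] -> hit [51/2,79/3], descend [6, 13]
      N6 x:[23,79/3] y:[27/2,26] z:[51/2,29] -> hit [51/2,26], descend [4, 11]
        N4 x:[73/3,79/3] y:[25,26] z:[51/2,27] -> hit [51/2,26] leaf, test {P9@t=51/2}
        N11 x:[23,74/3] y:[27/2,17] z:[53/2,29] -> miss, prune
      N13 x:[22,24] y:[29/2,29] z:[36,37] -> miss, prune
    N15 x:[82/3,95/3] y:[35/2,61/2] z:[26,73/2] -> hit [82/3,61/2], descend [2, 17]
      N2 x:[82/3,95/3] y:[59/2,61/2] z:[26,67/2] -> hit [59/2,61/2] leaf, test {P3(miss), P15(miss)}
      N17 x:[83/3,95/3] y:[35/2,47/2] z:[26,73/2] -> miss, prune

Summary -> nodes [0, 8, 16, 10, 6, 4, 11, 13, 15, 2, 17]; box-tests=11; leaf-entries=2; first=P9

== RESULT ==
9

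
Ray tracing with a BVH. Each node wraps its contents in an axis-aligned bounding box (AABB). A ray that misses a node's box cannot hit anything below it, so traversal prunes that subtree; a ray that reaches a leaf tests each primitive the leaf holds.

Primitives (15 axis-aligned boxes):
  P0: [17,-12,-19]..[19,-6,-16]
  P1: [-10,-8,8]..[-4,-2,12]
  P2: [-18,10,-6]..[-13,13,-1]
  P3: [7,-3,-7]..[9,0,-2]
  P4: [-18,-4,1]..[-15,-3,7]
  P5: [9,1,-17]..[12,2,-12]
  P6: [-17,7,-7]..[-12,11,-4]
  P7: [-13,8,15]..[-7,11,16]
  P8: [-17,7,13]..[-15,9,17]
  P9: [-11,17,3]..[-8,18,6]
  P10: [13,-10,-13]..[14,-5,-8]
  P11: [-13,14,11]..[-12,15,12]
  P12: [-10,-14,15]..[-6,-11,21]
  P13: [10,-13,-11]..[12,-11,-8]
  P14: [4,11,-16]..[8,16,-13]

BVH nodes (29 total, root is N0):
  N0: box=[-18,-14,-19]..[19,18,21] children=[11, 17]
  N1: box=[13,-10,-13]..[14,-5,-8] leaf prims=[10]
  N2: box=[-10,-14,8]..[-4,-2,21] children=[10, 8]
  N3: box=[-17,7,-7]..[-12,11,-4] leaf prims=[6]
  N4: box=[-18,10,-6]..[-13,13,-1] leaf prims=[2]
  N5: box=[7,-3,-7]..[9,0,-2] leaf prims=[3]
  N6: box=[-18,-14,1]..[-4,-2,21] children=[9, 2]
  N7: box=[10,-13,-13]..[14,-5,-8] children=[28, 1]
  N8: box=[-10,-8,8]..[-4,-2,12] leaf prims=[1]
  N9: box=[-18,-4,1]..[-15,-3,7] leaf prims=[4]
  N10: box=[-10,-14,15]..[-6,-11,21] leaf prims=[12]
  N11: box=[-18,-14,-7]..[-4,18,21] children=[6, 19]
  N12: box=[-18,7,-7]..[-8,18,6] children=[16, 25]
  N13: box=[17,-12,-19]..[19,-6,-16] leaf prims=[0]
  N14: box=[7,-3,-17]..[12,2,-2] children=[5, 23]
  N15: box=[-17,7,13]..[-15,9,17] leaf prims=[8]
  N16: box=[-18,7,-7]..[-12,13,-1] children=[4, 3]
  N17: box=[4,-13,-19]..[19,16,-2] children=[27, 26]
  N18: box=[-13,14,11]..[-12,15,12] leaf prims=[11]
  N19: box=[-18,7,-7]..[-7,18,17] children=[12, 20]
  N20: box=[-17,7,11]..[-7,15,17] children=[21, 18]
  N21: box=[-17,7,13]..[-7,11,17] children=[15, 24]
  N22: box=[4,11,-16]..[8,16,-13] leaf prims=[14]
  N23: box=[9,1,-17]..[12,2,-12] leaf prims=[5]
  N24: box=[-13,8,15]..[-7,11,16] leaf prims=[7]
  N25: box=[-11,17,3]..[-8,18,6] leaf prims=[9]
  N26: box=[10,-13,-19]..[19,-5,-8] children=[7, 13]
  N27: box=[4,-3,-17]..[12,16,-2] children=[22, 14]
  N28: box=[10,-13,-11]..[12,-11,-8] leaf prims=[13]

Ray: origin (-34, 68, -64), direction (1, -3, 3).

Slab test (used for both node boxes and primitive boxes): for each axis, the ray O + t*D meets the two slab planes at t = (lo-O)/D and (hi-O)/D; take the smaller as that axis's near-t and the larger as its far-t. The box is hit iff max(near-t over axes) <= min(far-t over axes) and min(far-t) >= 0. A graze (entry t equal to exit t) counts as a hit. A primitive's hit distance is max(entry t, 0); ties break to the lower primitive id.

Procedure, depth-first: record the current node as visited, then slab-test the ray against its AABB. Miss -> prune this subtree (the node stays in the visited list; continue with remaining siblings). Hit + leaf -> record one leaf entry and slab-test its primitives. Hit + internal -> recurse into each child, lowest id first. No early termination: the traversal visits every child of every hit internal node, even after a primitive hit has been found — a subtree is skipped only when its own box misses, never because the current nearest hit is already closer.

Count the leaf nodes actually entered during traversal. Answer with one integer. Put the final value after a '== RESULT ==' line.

Walk:
N0 x:[16,53] y:[50/3,82/3] z:[15,85/3] -> hit [50/3,82/3], descend [11, 17]
  N11 x:[16,30] y:[50/3,82/3] z:[19,85/3] -> hit [19,82/3], descend [6, 19]
    N6 x:[16,30] y:[70/3,82/3] z:[65/3,85/3] -> hit [70/3,82/3], descend [2, 9]
      N2 x:[24,30] y:[70/3,82/3] z:[24,85/3] -> hit [24,82/3], descend [8, 10]
        N8 x:[24,30] y:[70/3,76/3] z:[24,76/3] -> hit [24,76/3] leaf, test {P1@t=24}
        N10 x:[24,28] y:[79/3,82/3] z:[79/3,85/3] -> hit [79/3,82/3] leaf, test {P12@t=79/3}
      N9 x:[16,19] y:[71/3,24] z:[65/3,71/3] -> miss, prune
    N19 x:[16,27] y:[50/3,61/3] z:[19,27] -> hit [19,61/3], descend [12, 20]
      N12 x:[16,26] y:[50/3,61/3] z:[19,70/3] -> hit [19,61/3], descend [16, 25]
        N16 x:[16,22] y:[55/3,61/3] z:[19,21] -> hit [19,61/3], descend [3, 4]
          N3 x:[17,22] y:[19,61/3] z:[19,20] -> hit [19,20] leaf, test {P6@t=19}
          N4 x:[16,21] y:[55/3,58/3] z:[58/3,21] -> hit [58/3,58/3] leaf, test {P2@t=58/3}
        N25 x:[23,26] y:[50/3,17] z:[67/3,70/3] -> miss, prune
      N20 x:[17,27] y:[53/3,61/3] z:[25,27] -> miss, prune
  N17 x:[38,53] y:[52/3,27] z:[15,62/3] -> miss, prune

Visited [0, 11, 6, 2, 8, 10, 9, 19, 12, 16, 3, 4, 25, 20, 17]. Tests: 15 box, 4 leaf. Nearest: P6.

== RESULT ==
4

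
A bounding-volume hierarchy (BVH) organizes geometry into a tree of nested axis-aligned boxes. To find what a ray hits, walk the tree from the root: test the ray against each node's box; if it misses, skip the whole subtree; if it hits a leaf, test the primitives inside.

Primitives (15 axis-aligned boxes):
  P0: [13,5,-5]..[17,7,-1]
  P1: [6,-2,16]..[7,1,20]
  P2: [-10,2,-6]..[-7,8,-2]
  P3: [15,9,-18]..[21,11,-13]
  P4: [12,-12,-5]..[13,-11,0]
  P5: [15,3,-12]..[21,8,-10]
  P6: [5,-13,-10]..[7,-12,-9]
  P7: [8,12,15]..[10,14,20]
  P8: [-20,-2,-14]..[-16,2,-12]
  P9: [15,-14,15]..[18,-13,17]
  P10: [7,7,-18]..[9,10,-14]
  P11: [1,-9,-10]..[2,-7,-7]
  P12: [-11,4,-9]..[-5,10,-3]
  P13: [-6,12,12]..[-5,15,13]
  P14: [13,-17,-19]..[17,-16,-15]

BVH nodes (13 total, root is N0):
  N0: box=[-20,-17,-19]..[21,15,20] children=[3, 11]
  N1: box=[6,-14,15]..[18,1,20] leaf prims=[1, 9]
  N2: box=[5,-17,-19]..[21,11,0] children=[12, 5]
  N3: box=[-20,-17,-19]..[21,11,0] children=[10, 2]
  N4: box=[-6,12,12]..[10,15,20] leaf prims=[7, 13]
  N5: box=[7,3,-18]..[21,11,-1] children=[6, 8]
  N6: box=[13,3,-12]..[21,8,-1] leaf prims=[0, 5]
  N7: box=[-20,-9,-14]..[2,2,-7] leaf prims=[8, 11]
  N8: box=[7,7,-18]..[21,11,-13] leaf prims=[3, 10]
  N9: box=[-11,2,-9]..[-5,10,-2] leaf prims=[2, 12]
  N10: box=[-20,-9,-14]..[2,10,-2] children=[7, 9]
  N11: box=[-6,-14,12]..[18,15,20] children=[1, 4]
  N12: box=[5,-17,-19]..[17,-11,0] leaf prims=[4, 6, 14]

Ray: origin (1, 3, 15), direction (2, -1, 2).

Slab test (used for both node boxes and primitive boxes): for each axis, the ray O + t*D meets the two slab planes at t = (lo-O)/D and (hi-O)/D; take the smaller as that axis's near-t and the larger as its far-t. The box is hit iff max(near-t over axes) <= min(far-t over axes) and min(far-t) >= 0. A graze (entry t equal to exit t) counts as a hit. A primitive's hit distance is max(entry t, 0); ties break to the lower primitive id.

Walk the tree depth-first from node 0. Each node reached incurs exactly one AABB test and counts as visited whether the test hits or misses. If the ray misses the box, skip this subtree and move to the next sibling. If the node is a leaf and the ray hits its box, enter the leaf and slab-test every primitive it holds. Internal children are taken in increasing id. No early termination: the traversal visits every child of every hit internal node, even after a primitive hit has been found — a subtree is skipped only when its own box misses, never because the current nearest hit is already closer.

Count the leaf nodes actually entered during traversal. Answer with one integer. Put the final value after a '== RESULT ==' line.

Traverse from the root:
N0 x:[-21/2,10] y:[-12,20] z:[-17,5/2] -> hit [-21/2,5/2], descend [3, 11]
  N3 x:[-21/2,10] y:[-8,20] z:[-17,-15/2] -> miss, prune
  N11 x:[-7/2,17/2] y:[-12,17] z:[-3/2,5/2] -> hit [-3/2,5/2], descend [1, 4]
    N1 x:[5/2,17/2] y:[2,17] z:[0,5/2] -> hit [5/2,5/2] leaf, test {P1@t=5/2, P9(miss)}
    N4 x:[-7/2,9/2] y:[-12,-9] z:[-3/2,5/2] -> miss, prune

order=[0, 3, 11, 1, 4]  |boxes|=5  |leaves|=1  hit=P1

== RESULT ==
1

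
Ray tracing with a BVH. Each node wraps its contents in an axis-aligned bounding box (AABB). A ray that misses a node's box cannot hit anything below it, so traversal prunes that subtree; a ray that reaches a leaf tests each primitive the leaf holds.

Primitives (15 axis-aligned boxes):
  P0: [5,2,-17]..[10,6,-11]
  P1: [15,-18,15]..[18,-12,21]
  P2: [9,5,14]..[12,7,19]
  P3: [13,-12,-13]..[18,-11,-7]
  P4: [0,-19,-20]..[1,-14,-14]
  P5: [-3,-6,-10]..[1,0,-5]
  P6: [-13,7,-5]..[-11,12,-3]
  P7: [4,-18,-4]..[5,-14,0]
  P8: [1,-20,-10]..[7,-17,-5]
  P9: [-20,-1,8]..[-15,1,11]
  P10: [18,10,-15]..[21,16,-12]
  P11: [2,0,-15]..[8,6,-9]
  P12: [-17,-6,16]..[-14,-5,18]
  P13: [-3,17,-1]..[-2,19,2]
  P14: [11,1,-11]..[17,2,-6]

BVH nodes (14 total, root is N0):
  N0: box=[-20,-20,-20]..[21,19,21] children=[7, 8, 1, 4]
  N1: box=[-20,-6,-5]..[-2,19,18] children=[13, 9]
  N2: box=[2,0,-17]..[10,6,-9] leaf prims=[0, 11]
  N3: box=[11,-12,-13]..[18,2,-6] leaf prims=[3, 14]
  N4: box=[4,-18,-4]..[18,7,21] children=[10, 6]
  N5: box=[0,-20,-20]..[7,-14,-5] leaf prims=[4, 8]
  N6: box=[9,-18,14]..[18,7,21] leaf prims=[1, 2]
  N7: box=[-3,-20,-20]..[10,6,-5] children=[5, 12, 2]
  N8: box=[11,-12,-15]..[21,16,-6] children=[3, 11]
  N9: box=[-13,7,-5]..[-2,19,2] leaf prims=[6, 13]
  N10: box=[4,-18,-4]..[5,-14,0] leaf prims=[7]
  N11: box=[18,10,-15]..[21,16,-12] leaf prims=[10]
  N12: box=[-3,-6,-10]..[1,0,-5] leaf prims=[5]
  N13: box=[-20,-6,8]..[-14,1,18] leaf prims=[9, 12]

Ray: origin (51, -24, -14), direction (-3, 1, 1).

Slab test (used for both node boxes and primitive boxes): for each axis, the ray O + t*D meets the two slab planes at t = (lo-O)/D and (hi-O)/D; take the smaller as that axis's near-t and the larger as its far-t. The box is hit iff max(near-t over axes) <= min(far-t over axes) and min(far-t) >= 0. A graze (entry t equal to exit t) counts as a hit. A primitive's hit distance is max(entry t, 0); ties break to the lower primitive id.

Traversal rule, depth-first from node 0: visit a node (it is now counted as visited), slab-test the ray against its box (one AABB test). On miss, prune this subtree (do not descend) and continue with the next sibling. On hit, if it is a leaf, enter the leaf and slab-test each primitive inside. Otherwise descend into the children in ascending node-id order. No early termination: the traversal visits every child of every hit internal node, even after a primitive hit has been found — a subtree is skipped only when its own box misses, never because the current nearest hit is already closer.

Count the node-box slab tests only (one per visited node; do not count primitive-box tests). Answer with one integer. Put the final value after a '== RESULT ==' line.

Walk:
N0 x:[10,71/3] y:[4,43] z:[-6,35] -> hit [10,71/3], descend [1, 4, 7, 8]
  N1 x:[53/3,71/3] y:[18,43] z:[9,32] -> hit [18,71/3], descend [9, 13]
    N9 x:[53/3,64/3] y:[31,43] z:[9,16] -> miss, prune
    N13 x:[65/3,71/3] y:[18,25] z:[22,32] -> hit [22,71/3] leaf, test {P9@t=23, P12(miss)}
  N4 x:[11,47/3] y:[6,31] z:[10,35] -> hit [11,47/3], descend [6, 10]
    N6 x:[11,14] y:[6,31] z:[28,35] -> miss, prune
    N10 x:[46/3,47/3] y:[6,10] z:[10,14] -> miss, prune
  N7 x:[41/3,18] y:[4,30] z:[-6,9] -> miss, prune
  N8 x:[10,40/3] y:[12,40] z:[-1,8] -> miss, prune

order=[0, 1, 9, 13, 4, 6, 10, 7, 8]  |boxes|=9  |leaves|=1  hit=P9

== RESULT ==
9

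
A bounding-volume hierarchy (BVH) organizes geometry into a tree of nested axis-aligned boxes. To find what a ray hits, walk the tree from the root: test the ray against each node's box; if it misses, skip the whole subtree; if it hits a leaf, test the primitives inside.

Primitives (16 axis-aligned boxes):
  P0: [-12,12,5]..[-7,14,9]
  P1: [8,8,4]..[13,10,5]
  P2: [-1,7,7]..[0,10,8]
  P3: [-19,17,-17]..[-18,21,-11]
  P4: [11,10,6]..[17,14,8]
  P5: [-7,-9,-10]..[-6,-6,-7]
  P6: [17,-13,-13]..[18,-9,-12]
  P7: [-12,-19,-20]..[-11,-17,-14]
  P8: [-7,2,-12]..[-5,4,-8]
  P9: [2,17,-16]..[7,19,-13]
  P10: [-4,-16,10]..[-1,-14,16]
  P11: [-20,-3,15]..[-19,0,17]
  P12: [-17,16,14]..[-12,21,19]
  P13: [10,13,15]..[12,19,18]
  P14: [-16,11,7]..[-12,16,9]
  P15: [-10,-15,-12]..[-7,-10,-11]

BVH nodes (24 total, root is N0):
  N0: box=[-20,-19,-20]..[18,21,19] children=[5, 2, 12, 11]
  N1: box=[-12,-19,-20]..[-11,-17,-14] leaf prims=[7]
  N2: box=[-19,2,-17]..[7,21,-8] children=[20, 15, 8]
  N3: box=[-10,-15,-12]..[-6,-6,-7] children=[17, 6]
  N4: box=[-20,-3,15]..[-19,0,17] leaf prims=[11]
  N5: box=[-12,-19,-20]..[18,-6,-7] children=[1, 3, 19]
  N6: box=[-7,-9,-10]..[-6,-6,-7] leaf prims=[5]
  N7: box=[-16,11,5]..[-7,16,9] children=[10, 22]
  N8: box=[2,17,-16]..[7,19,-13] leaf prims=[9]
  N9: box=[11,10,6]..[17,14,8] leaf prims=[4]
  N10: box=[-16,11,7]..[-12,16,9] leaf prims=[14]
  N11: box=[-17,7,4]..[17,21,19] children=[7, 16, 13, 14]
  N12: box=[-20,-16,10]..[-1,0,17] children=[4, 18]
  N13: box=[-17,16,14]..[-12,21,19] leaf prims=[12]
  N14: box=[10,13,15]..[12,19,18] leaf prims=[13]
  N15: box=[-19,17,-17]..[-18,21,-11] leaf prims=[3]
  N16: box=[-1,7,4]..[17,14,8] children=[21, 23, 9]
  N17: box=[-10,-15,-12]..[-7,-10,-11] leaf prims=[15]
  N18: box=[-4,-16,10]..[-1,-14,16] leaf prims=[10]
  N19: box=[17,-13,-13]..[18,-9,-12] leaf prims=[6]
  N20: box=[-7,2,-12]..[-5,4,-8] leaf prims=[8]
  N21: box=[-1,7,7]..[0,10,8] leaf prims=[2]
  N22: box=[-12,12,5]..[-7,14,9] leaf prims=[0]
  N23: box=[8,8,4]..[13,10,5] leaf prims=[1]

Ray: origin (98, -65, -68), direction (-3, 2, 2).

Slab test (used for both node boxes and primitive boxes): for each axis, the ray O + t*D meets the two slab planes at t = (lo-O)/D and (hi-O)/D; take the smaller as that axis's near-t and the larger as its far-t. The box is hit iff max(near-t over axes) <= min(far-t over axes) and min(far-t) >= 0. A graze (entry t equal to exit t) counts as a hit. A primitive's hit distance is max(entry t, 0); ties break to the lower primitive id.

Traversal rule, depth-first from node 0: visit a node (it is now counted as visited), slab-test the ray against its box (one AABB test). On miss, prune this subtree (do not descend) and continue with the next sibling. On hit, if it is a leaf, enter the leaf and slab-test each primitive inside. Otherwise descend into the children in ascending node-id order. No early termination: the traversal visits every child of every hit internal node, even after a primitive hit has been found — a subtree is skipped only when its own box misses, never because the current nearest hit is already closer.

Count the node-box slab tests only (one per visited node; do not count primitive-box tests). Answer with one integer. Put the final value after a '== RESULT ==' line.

Walk:
N0 x:[80/3,118/3] y:[23,43] z:[24,87/2] -> hit [80/3,118/3], descend [2, 5, 11, 12]
  N2 x:[91/3,39] y:[67/2,43] z:[51/2,30] -> miss, prune
  N5 x:[80/3,110/3] y:[23,59/2] z:[24,61/2] -> hit [80/3,59/2], descend [1, 3, 19]
    N1 x:[109/3,110/3] y:[23,24] z:[24,27] -> miss, prune
    N3 x:[104/3,36] y:[25,59/2] z:[28,61/2] -> miss, prune
    N19 x:[80/3,27] y:[26,28] z:[55/2,28] -> miss, prune
  N11 x:[27,115/3] y:[36,43] z:[36,87/2] -> hit [36,115/3], descend [7, 13, 14, 16]
    N7 x:[35,38] y:[38,81/2] z:[73/2,77/2] -> hit [38,38], descend [10, 22]
      N10 x:[110/3,38] y:[38,81/2] z:[75/2,77/2] -> hit [38,38] leaf, test {P14@t=38}
      N22 x:[35,110/3] y:[77/2,79/2] z:[73/2,77/2] -> miss, prune
    N13 x:[110/3,115/3] y:[81/2,43] z:[41,87/2] -> miss, prune
    N14 x:[86/3,88/3] y:[39,42] z:[83/2,43] -> miss, prune
    N16 x:[27,33] y:[36,79/2] z:[36,38] -> miss, prune
  N12 x:[33,118/3] y:[49/2,65/2] z:[39,85/2] -> miss, prune

Summary -> nodes [0, 2, 5, 1, 3, 19, 11, 7, 10, 22, 13, 14, 16, 12]; box-tests=14; leaf-entries=1; first=P14

== RESULT ==
14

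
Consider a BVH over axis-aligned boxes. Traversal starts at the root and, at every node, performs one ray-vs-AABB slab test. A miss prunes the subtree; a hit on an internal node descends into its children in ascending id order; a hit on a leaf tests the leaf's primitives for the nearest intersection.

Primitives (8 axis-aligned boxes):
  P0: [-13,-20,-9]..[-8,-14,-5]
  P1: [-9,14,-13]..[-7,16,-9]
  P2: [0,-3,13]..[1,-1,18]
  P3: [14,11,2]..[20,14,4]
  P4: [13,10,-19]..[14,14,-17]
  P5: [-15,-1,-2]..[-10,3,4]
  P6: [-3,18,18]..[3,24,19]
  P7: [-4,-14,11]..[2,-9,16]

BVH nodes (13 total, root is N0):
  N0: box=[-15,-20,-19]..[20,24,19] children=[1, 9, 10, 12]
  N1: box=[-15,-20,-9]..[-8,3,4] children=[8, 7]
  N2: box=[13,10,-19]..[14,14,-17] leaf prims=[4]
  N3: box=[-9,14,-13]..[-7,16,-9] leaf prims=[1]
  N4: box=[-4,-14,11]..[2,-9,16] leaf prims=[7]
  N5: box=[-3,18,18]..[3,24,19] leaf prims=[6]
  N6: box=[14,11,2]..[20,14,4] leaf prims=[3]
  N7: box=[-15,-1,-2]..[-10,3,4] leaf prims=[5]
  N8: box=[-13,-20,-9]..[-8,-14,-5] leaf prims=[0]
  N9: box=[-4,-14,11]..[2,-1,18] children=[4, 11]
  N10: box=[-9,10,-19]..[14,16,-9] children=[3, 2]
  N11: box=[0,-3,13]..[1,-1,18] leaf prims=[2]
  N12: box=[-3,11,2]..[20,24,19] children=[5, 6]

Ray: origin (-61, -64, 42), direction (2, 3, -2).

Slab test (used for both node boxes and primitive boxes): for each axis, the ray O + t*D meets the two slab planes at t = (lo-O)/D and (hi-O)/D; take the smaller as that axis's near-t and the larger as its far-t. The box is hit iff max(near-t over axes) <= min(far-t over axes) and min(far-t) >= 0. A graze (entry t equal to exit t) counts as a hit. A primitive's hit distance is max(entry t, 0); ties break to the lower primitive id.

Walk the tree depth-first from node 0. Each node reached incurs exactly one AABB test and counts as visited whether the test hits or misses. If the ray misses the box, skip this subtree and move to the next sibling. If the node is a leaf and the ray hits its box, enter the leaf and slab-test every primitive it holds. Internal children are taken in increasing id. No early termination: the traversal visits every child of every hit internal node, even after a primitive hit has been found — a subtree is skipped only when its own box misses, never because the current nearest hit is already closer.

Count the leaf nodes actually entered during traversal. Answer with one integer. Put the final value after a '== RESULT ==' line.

Walk:
N0 x:[23,81/2] y:[44/3,88/3] z:[23/2,61/2] -> hit [23,88/3], descend [1, 9, 10, 12]
  N1 x:[23,53/2] y:[44/3,67/3] z:[19,51/2] -> miss, prune
  N9 x:[57/2,63/2] y:[50/3,21] z:[12,31/2] -> miss, prune
  N10 x:[26,75/2] y:[74/3,80/3] z:[51/2,61/2] -> hit [26,80/3], descend [2, 3]
    N2 x:[37,75/2] y:[74/3,26] z:[59/2,61/2] -> miss, prune
    N3 x:[26,27] y:[26,80/3] z:[51/2,55/2] -> hit [26,80/3] leaf, test {P1@t=26}
  N12 x:[29,81/2] y:[25,88/3] z:[23/2,20] -> miss, prune

order=[0, 1, 9, 10, 2, 3, 12]  |boxes|=7  |leaves|=1  hit=P1

== RESULT ==
1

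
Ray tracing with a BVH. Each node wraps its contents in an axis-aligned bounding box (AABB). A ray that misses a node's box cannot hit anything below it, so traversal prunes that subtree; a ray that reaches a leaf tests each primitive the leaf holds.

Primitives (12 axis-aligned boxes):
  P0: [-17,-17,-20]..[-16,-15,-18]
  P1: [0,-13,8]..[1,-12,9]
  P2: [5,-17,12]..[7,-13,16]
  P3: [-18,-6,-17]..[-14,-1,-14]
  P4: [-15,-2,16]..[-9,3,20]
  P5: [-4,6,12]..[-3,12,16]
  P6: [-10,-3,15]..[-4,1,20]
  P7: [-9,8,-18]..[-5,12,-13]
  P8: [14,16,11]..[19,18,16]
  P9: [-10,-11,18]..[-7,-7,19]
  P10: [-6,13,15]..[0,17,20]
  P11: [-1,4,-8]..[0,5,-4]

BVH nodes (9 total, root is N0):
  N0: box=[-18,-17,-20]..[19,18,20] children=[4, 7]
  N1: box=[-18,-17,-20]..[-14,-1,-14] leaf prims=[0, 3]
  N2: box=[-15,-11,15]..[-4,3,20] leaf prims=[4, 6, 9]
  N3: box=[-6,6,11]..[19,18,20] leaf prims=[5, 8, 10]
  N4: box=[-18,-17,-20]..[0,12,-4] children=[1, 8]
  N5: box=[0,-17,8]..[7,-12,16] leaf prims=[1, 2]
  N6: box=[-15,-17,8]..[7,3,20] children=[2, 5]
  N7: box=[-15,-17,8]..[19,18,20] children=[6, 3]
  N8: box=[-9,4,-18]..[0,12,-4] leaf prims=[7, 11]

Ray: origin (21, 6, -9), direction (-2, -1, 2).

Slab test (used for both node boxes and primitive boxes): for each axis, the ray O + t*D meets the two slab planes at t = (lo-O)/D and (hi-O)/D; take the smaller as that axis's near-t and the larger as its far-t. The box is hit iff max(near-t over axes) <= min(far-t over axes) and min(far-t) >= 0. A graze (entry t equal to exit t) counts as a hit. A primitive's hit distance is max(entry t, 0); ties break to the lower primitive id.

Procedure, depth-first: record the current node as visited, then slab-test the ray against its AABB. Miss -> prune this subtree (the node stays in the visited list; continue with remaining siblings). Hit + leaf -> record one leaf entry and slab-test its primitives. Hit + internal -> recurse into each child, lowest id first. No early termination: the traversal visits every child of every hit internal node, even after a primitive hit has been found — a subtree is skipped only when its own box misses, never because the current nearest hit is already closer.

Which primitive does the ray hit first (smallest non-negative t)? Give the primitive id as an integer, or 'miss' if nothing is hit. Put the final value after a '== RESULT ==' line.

Traverse from the root:
N0 x:[1,39/2] y:[-12,23] z:[-11/2,29/2] -> hit [1,29/2], descend [4, 7]
  N4 x:[21/2,39/2] y:[-6,23] z:[-11/2,5/2] -> miss, prune
  N7 x:[1,18] y:[-12,23] z:[17/2,29/2] -> hit [17/2,29/2], descend [3, 6]
    N3 x:[1,27/2] y:[-12,0] z:[10,29/2] -> miss, prune
    N6 x:[7,18] y:[3,23] z:[17/2,29/2] -> hit [17/2,29/2], descend [2, 5]
      N2 x:[25/2,18] y:[3,17] z:[12,29/2] -> hit [25/2,29/2] leaf, test {P4(miss), P6(miss), P9@t=14}
      N5 x:[7,21/2] y:[18,23] z:[17/2,25/2] -> miss, prune

Summary -> nodes [0, 4, 7, 3, 6, 2, 5]; box-tests=7; leaf-entries=1; first=P9

== RESULT ==
9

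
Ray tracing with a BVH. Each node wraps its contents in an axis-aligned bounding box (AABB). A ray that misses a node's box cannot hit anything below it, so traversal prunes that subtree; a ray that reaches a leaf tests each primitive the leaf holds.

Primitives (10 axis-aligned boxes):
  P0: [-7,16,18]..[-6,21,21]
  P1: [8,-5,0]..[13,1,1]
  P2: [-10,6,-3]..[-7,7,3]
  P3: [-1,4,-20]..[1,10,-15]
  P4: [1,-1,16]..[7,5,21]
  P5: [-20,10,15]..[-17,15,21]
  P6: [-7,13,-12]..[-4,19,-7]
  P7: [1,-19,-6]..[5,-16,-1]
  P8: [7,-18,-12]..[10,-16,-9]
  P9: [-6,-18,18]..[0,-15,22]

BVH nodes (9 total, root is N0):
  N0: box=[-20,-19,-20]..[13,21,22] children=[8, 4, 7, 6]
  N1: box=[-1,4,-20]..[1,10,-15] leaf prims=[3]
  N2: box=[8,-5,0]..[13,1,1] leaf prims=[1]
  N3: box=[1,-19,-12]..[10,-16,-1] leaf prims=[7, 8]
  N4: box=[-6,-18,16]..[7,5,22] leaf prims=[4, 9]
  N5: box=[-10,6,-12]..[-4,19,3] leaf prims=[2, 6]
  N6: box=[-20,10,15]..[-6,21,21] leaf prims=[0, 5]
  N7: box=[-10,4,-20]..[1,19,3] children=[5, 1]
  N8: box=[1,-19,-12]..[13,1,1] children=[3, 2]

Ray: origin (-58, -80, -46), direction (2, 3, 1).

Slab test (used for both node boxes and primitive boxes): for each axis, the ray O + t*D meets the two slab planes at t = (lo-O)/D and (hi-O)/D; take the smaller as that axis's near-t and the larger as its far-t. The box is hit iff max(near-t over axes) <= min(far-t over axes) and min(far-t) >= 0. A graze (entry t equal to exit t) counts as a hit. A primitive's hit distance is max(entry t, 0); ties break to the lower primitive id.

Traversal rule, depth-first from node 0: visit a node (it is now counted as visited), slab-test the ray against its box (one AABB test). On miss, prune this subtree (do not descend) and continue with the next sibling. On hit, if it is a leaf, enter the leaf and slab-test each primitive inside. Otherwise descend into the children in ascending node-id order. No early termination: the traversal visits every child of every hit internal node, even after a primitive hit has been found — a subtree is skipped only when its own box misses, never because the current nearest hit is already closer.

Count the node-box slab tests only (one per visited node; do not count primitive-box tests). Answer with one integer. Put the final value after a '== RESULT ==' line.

Walk:
N0 x:[19,71/2] y:[61/3,101/3] z:[26,68] -> hit [26,101/3], descend [4, 6, 7, 8]
  N4 x:[26,65/2] y:[62/3,85/3] z:[62,68] -> miss, prune
  N6 x:[19,26] y:[30,101/3] z:[61,67] -> miss, prune
  N7 x:[24,59/2] y:[28,33] z:[26,49] -> hit [28,59/2], descend [1, 5]
    N1 x:[57/2,59/2] y:[28,30] z:[26,31] -> hit [57/2,59/2] leaf, test {P3@t=57/2}
    N5 x:[24,27] y:[86/3,33] z:[34,49] -> miss, prune
  N8 x:[59/2,71/2] y:[61/3,27] z:[34,47] -> miss, prune

7 AABB tests over nodes [0, 4, 6, 7, 1, 5, 8]; 1 leaf entered; closest P3.

== RESULT ==
7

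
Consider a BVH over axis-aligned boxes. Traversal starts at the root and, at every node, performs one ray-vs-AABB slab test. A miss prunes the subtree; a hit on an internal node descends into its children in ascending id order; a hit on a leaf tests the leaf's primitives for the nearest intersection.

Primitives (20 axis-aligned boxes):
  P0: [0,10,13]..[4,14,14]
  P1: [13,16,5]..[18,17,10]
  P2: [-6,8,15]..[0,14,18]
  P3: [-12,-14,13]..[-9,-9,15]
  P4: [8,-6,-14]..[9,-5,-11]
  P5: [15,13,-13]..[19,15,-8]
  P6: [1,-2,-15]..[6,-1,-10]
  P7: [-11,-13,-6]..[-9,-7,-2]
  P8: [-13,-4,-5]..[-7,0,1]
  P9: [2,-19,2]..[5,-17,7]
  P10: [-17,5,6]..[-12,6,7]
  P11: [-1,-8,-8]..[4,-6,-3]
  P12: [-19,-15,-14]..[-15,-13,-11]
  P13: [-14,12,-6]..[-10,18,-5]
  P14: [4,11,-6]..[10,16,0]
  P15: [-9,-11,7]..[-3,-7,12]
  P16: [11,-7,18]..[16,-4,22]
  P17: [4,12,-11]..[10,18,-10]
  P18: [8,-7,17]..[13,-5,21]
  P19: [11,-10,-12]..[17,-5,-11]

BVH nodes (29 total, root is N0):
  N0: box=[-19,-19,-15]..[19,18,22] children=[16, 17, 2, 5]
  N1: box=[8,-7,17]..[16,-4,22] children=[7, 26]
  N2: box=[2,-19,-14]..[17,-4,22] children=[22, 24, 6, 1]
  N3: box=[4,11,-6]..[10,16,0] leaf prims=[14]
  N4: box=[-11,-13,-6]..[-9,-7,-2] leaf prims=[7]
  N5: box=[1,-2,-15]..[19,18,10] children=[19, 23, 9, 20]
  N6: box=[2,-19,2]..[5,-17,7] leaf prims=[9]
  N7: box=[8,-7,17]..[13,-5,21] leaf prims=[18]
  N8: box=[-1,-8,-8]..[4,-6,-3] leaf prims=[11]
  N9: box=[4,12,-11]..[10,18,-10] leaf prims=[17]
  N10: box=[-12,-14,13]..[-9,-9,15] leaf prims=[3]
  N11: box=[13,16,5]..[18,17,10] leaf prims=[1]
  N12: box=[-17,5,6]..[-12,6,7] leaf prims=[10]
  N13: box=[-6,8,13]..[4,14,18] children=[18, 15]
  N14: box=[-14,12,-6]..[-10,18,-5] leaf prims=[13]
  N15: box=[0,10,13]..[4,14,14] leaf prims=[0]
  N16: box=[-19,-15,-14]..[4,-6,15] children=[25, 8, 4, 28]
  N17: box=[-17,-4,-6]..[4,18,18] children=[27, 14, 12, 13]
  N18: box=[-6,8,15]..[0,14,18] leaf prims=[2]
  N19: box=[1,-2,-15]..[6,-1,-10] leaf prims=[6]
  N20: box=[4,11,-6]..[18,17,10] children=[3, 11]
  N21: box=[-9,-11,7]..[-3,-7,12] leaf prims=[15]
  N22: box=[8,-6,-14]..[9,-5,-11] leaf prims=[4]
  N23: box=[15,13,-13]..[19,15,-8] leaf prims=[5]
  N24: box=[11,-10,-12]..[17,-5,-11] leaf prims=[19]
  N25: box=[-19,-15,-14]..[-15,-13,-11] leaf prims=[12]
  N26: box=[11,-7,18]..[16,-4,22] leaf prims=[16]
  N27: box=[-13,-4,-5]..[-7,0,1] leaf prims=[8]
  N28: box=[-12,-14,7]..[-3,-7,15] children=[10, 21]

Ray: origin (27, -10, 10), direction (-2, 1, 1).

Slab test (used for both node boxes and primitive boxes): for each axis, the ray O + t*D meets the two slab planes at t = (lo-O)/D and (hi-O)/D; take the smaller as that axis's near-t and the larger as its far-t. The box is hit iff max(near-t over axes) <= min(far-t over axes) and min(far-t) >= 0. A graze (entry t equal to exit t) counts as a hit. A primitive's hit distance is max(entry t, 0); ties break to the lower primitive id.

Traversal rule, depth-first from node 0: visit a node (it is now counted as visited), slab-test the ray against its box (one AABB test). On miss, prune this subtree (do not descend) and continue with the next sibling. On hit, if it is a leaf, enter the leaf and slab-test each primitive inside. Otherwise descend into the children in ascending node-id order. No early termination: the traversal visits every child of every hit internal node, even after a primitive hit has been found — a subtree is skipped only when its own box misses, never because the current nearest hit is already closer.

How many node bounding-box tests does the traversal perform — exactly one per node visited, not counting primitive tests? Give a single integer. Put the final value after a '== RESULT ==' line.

Trace the traversal:
N0 x:[4,23] y:[-9,28] z:[-25,12] -> hit [4,12], descend [2, 5, 16, 17]
  N2 x:[5,25/2] y:[-9,6] z:[-24,12] -> hit [5,6], descend [1, 6, 22, 24]
    N1 x:[11/2,19/2] y:[3,6] z:[7,12] -> miss, prune
    N6 x:[11,25/2] y:[-9,-7] z:[-8,-3] -> miss, prune
    N22 x:[9,19/2] y:[4,5] z:[-24,-21] -> miss, prune
    N24 x:[5,8] y:[0,5] z:[-22,-21] -> miss, prune
  N5 x:[4,13] y:[8,28] z:[-25,0] -> miss, prune
  N16 x:[23/2,23] y:[-5,4] z:[-24,5] -> miss, prune
  N17 x:[23/2,22] y:[6,28] z:[-16,8] -> miss, prune

Visited [0, 2, 1, 6, 22, 24, 5, 16, 17]. Tests: 9 box, 0 leaf. Nearest: miss.

== RESULT ==
9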